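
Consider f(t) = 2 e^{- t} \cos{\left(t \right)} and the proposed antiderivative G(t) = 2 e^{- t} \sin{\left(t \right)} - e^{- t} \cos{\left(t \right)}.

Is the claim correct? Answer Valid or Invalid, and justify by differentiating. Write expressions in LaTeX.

d/dt[G] = \left(- \sin{\left(t \right)} + 3 \cos{\left(t \right)}\right) e^{- t}
d/dt[G] - f(t) = \left(- \sin{\left(t \right)} + \cos{\left(t \right)}\right) e^{- t} != 0.

Invalid: d/dt[G] - f = \left(- \sin{\left(t \right)} + \cos{\left(t \right)}\right) e^{- t}, which is not 0.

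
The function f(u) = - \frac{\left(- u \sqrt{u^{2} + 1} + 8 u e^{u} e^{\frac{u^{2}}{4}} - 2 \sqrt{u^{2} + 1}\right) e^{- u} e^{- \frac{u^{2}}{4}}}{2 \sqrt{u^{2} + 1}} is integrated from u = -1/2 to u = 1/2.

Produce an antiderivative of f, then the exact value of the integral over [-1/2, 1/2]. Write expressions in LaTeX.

Any candidate F(u) must reproduce f(u) exactly when differentiated.
F(u) = - 4 \sqrt{u^{2} + 1} - e^{- \frac{u^{2}}{4} - u} is an antiderivative of f.
Check: d/du[- 4 \sqrt{u^{2} + 1} - e^{- \frac{u^{2}}{4} - u}] = \frac{\left(u \sqrt{u^{2} + 1} - 8 u e^{u} e^{\frac{u^{2}}{4}} + 2 \sqrt{u^{2} + 1}\right) e^{- u} e^{- \frac{u^{2}}{4}}}{2 \sqrt{u^{2} + 1}}, which equals f(u).
F(1/2) = - 2 \sqrt{5} - e^{- \frac{9}{16}}; F(-1/2) = - 2 \sqrt{5} - e^{\frac{7}{16}}.
Integral = F(1/2) - F(-1/2) = - \frac{1}{e^{\frac{9}{16}}} + e^{\frac{7}{16}}.

Antiderivative: F(u) = - 4 \sqrt{u^{2} + 1} - e^{- \frac{u^{2}}{4} - u}; value = - \frac{1}{e^{\frac{9}{16}}} + e^{\frac{7}{16}}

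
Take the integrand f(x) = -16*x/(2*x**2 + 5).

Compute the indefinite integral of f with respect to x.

F(x) = -4*log(x**2 + 5/2) + C

The substitution u = x**2 + 5/2 works: f is exactly (dF/du)*(du/dx) for that inner function.
Check: d/dx[-4*log(x**2 + 5/2)] = -16*x/(2*x**2 + 5) = f(x).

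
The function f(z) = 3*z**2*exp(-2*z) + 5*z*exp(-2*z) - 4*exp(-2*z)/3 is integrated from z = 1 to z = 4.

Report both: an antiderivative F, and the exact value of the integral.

f has the shape u'v + uv' for u = -3*z**2/2 - 4*z - 4/3 and v = exp(-2*z) — it is the derivative of the product u*v.
F(z) = -3*z**2*exp(-2*z)/2 - 4*z*exp(-2*z) - 4*exp(-2*z)/3 is an antiderivative of f.
Check: d/dz[-3*z**2*exp(-2*z)/2 - 4*z*exp(-2*z) - 4*exp(-2*z)/3] = (9*z**2 + 15*z - 4)*exp(-2*z)/3, which equals f(z).
F(4) = -124*exp(-8)/3; F(1) = -41*exp(-2)/6.
Integral = F(4) - F(1) = -124*exp(-8)/3 + 41*exp(-2)/6.

Antiderivative: F(z) = -3*z**2*exp(-2*z)/2 - 4*z*exp(-2*z) - 4*exp(-2*z)/3; value = -124*exp(-8)/3 + 41*exp(-2)/6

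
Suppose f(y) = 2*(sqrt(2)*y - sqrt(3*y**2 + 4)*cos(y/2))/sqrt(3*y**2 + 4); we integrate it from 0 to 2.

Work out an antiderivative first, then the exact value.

Check any antiderivative F(y) by computing F'(y) and comparing it with f(y).
F(y) = 2*(sqrt(2)*sqrt(3*y**2 + 4) - 6*sin(y/2))/3 is an antiderivative of f.
Check: d/dy[2*(sqrt(2)*sqrt(3*y**2 + 4) - 6*sin(y/2))/3] = (2*sqrt(2)*y - 2*sqrt(3*y**2 + 4)*cos(y/2))/sqrt(3*y**2 + 4), which equals f(y).
F(2) = -4*sin(1) + 8*sqrt(2)/3; F(0) = 4*sqrt(2)/3.
Integral = F(2) - F(0) = -4*sin(1) + 4*sqrt(2)/3.

Antiderivative: F(y) = 2*(sqrt(2)*sqrt(3*y**2 + 4) - 6*sin(y/2))/3; value = -4*sin(1) + 4*sqrt(2)/3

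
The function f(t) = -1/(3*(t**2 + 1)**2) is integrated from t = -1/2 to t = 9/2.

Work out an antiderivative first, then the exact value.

Antiderivative: F(t) = (-t**2*atan(t) - t - atan(t))/(6*t**2 + 6); value = -atan(9/2)/6 - 26/255 - atan(1/2)/6

An antiderivative F(t) passes only if d/dt[F] lands on f(t) exactly.
F(t) = (-t**2*atan(t) - t - atan(t))/(6*t**2 + 6) is an antiderivative of f.
Check: d/dt[(-t**2*atan(t) - t - atan(t))/(6*t**2 + 6)] = -1/(3*t**4 + 6*t**2 + 3), which equals f(t).
F(9/2) = -atan(9/2)/6 - 3/85; F(-1/2) = 1/15 + atan(1/2)/6.
Integral = F(9/2) - F(-1/2) = -atan(9/2)/6 - 26/255 - atan(1/2)/6.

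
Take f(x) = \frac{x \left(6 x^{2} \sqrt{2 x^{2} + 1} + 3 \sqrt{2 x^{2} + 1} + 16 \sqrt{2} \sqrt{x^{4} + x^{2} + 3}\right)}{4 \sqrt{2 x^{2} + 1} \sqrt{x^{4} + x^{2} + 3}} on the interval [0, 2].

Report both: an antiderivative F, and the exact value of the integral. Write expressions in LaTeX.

Check any antiderivative F(x) by computing F'(x) and comparing it with f(x).
F(x) = 2 \sqrt{2} \sqrt{2 x^{2} + 1} + \frac{3 \sqrt{x^{4} + x^{2} + 3}}{4} is an antiderivative of f.
Check: d/dx[2 \sqrt{2} \sqrt{2 x^{2} + 1} + \frac{3 \sqrt{x^{4} + x^{2} + 3}}{4}] = \frac{6 x^{3} \sqrt{2 x^{2} + 1} + 3 x \sqrt{2 x^{2} + 1} + 16 \sqrt{2} x \sqrt{x^{4} + x^{2} + 3}}{4 \sqrt{2 x^{2} + 1} \sqrt{x^{4} + x^{2} + 3}}, which equals f(x).
F(2) = \frac{3 \sqrt{23}}{4} + 6 \sqrt{2}; F(0) = \frac{3 \sqrt{3}}{4} + 2 \sqrt{2}.
Integral = F(2) - F(0) = - \frac{3 \sqrt{3}}{4} + \frac{3 \sqrt{23}}{4} + 4 \sqrt{2}.

Antiderivative: F(x) = 2 \sqrt{2} \sqrt{2 x^{2} + 1} + \frac{3 \sqrt{x^{4} + x^{2} + 3}}{4}; value = - \frac{3 \sqrt{3}}{4} + \frac{3 \sqrt{23}}{4} + 4 \sqrt{2}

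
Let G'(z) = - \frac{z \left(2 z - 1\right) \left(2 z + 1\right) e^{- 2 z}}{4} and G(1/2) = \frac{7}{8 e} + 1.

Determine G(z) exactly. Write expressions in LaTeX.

G'(z) has the shape u'v + uv' for u = \frac{z^{3}}{2} + \frac{3 z^{2}}{4} + \frac{5 z}{8} + \frac{5}{16} and v = e^{- 2 z} — it is the derivative of the product u*v.
A general antiderivative is \frac{\left(8 z^{3} + 12 z^{2} + 10 z + 5\right) e^{- 2 z}}{16} + C.
The condition gives C = \frac{7}{8 e} + 1 - (\frac{7}{8 e}) = 1.
So G(z) = \frac{\left(8 z^{3} + 12 z^{2} + 10 z + 16 e^{2 z} + 5\right) e^{- 2 z}}{16}.
Check: d/dz[\frac{\left(8 z^{3} + 12 z^{2} + 10 z + 16 e^{2 z} + 5\right) e^{- 2 z}}{16}] = \frac{\left(- 4 z^{3} + z\right) e^{- 2 z}}{4}, which equals G'(z).

G(z) = \frac{\left(8 z^{3} + 12 z^{2} + 10 z + 16 e^{2 z} + 5\right) e^{- 2 z}}{16}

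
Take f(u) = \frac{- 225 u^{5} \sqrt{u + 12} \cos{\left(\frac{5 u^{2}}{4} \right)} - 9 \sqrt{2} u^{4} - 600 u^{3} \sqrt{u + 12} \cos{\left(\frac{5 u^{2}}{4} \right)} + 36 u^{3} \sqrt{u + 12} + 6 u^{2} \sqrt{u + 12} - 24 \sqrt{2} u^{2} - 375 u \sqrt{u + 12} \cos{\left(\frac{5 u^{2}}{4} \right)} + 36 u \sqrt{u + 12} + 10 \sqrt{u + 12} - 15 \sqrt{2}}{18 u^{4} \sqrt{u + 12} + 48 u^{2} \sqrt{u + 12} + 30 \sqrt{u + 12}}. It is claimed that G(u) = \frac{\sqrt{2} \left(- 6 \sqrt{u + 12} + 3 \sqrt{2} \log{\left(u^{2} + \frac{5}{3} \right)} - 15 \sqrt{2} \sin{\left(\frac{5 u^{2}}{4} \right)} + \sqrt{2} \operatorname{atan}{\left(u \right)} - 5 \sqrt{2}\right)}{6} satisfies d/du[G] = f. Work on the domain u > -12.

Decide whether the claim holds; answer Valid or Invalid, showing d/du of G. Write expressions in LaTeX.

Valid. The derivative of G reproduces f.

d/du[G] = \frac{- 225 u^{5} \sqrt{u + 12} \cos{\left(\frac{5 u^{2}}{4} \right)} - 9 \sqrt{2} u^{4} - 600 u^{3} \sqrt{u + 12} \cos{\left(\frac{5 u^{2}}{4} \right)} + 36 u^{3} \sqrt{u + 12} + 6 u^{2} \sqrt{u + 12} - 24 \sqrt{2} u^{2} - 375 u \sqrt{u + 12} \cos{\left(\frac{5 u^{2}}{4} \right)} + 36 u \sqrt{u + 12} + 10 \sqrt{u + 12} - 15 \sqrt{2}}{18 u^{4} \sqrt{u + 12} + 48 u^{2} \sqrt{u + 12} + 30 \sqrt{u + 12}}
This equals f(u) exactly, so the claim holds.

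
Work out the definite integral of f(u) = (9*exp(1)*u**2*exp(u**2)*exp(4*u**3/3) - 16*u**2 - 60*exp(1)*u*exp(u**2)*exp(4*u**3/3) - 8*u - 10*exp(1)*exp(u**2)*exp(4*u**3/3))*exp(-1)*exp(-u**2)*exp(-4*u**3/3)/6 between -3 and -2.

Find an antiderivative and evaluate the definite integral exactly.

Any candidate F(u) must reproduce f(u) exactly when differentiated.
F(u) = (6*u**3 - 60*u**2 - 20*u - 9 + 8*exp(-1)*exp(-u**2)*exp(-4*u**3/3))/12 is an antiderivative of f.
Check: d/du[(6*u**3 - 60*u**2 - 20*u - 9 + 8*exp(-1)*exp(-u**2)*exp(-4*u**3/3))/12] = (9*exp(1)*u**2*exp(u**2)*exp(4*u**3/3) - 16*u**2 - 60*exp(1)*u*exp(u**2)*exp(4*u**3/3) - 8*u - 10*exp(1)*exp(u**2)*exp(4*u**3/3))*exp(-1)*exp(-u**2)*exp(-4*u**3/3)/6 = f(u).
F(-2) = -257/12 + 2*exp(17/3)/3; F(-3) = -217/4 + 2*exp(26)/3.
Integral = F(-2) - F(-3) = -2*exp(26)/3 + 197/6 + 2*exp(17/3)/3.

Antiderivative: F(u) = (6*u**3 - 60*u**2 - 20*u - 9 + 8*exp(-1)*exp(-u**2)*exp(-4*u**3/3))/12; value = -2*exp(26)/3 + 197/6 + 2*exp(17/3)/3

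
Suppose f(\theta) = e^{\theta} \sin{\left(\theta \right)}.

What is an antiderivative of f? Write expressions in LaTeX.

Any candidate F(\theta) must reproduce f(\theta) exactly when differentiated.
Check: d/d\theta[\frac{e^{\theta} \sin{\left(\theta \right)}}{2} - \frac{e^{\theta} \cos{\left(\theta \right)}}{2}] = e^{\theta} \sin{\left(\theta \right)} = f(\theta).

An antiderivative is F(\theta) = \frac{e^{\theta} \sin{\left(\theta \right)}}{2} - \frac{e^{\theta} \cos{\left(\theta \right)}}{2}.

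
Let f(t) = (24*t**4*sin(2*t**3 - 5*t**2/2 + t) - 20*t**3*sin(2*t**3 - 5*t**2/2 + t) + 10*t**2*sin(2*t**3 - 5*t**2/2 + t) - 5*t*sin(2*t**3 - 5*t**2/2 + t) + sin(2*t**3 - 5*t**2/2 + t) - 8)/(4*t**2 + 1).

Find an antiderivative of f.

An antiderivative is F(t) = -cos(2*t**3 - 5*t**2/2 + t) - 4*atan(2*t).

A first test for any F(t): its t-derivative must equal f(t) identically.
Check: d/dt[-cos(2*t**3 - 5*t**2/2 + t) - 4*atan(2*t)] = (24*t**4*sin(2*t**3 - 5*t**2/2 + t) - 20*t**3*sin(2*t**3 - 5*t**2/2 + t) + 10*t**2*sin(2*t**3 - 5*t**2/2 + t) - 5*t*sin(2*t**3 - 5*t**2/2 + t) + sin(2*t**3 - 5*t**2/2 + t) - 8)/(4*t**2 + 1) = f(t).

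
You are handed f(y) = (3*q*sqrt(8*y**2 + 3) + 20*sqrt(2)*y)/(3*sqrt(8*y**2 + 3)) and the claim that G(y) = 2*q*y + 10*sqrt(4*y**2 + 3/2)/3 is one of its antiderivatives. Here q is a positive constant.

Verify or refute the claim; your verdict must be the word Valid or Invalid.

d/dy[G] = (6*q*sqrt(8*y**2 + 3) + 40*sqrt(2)*y)/(3*sqrt(8*y**2 + 3))
d/dy[G] - f(y) = (3*q*sqrt(8*y**2 + 3) + 20*sqrt(2)*y)/(3*sqrt(8*y**2 + 3)) != 0.

Invalid: d/dy[G] - f = (3*q*sqrt(8*y**2 + 3) + 20*sqrt(2)*y)/(3*sqrt(8*y**2 + 3)), which is not 0.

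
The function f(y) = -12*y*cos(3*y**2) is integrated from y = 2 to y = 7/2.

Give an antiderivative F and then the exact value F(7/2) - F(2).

Antiderivative: F(y) = -2*sin(3*y**2); value = 2*sin(12) - 2*sin(147/4)

The substitution u = 3*y**2 works: f is exactly (dF/du)*(du/dy) for that inner function.
F(y) = -2*sin(3*y**2) is an antiderivative of f.
Check: d/dy[-2*sin(3*y**2)] = -12*y*cos(3*y**2) = f(y).
F(7/2) = -2*sin(147/4); F(2) = -2*sin(12).
Integral = F(7/2) - F(2) = 2*sin(12) - 2*sin(147/4).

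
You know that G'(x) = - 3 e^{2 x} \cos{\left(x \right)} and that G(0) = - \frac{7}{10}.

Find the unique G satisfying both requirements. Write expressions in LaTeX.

Whatever form G(x) takes, its d/dx must return the stated G'(x).
A general antiderivative is - \frac{3 e^{2 x} \sin{\left(x \right)}}{5} - \frac{6 e^{2 x} \cos{\left(x \right)}}{5} + C.
The condition gives C = - \frac{7}{10} - (- \frac{6}{5}) = \frac{1}{2}.
So G(x) = - \frac{6 e^{2 x} \sin{\left(x \right)} + 12 e^{2 x} \cos{\left(x \right)} - 5}{10}.
Check: d/dx[- \frac{6 e^{2 x} \sin{\left(x \right)} + 12 e^{2 x} \cos{\left(x \right)} - 5}{10}] = - 3 e^{2 x} \cos{\left(x \right)} = G'(x).

G(x) = - \frac{6 e^{2 x} \sin{\left(x \right)} + 12 e^{2 x} \cos{\left(x \right)} - 5}{10}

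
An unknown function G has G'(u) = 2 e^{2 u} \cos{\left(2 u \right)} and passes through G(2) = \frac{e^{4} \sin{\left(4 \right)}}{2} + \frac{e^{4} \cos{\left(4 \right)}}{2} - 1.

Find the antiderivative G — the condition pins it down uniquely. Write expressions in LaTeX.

A candidate passes only if d/du[G] lands on the given G'(u) exactly.
A general antiderivative is \frac{e^{2 u} \sin{\left(2 u \right)}}{2} + \frac{e^{2 u} \cos{\left(2 u \right)}}{2} + C.
The condition gives C = \frac{e^{4} \sin{\left(4 \right)}}{2} + \frac{e^{4} \cos{\left(4 \right)}}{2} - 1 - (\frac{e^{4} \sin{\left(4 \right)}}{2} + \frac{e^{4} \cos{\left(4 \right)}}{2}) = -1.
So G(u) = \frac{e^{2 u} \sin{\left(2 u \right)}}{2} + \frac{e^{2 u} \cos{\left(2 u \right)}}{2} - 1.
Check: d/du[\frac{e^{2 u} \sin{\left(2 u \right)}}{2} + \frac{e^{2 u} \cos{\left(2 u \right)}}{2} - 1] = 2 e^{2 u} \cos{\left(2 u \right)} = G'(u).

G(u) = \frac{e^{2 u} \sin{\left(2 u \right)}}{2} + \frac{e^{2 u} \cos{\left(2 u \right)}}{2} - 1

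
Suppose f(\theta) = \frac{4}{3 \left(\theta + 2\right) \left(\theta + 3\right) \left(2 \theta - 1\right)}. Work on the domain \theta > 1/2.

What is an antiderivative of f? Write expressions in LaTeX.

An antiderivative is F(\theta) = \frac{4 \left(2 \log{\left(\theta - \frac{1}{2} \right)} - 7 \log{\left(\theta + 2 \right)} + 5 \log{\left(\theta + 3 \right)}\right)}{105}.

The denominator factors as 3 \left(\theta + 2\right) \left(\theta + 3\right) \left(2 \theta - 1\right); partial fractions split f into directly integrable pieces: \frac{16}{105 \left(2 \theta - 1\right)} + \frac{4}{21 \left(\theta + 3\right)} - \frac{4}{15 \left(\theta + 2\right)}.
Check: d/d\theta[\frac{4 \left(2 \log{\left(\theta - \frac{1}{2} \right)} - 7 \log{\left(\theta + 2 \right)} + 5 \log{\left(\theta + 3 \right)}\right)}{105}] = \frac{4}{6 \theta^{3} + 27 \theta^{2} + 21 \theta - 18}, which equals f(\theta).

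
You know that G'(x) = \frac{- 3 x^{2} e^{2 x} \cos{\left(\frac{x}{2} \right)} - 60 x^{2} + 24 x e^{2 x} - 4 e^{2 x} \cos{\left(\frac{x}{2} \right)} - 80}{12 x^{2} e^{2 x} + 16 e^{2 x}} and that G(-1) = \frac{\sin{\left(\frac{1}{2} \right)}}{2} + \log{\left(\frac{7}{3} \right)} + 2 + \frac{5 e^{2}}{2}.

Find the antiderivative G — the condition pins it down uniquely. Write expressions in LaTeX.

G(x) = \frac{\left(2 e^{2 x} \log{\left(x^{2} + \frac{4}{3} \right)} - e^{2 x} \sin{\left(\frac{x}{2} \right)} + 4 e^{2 x} + 5\right) e^{- 2 x}}{2}

For G(x) to be correct, d/dx[G] must agree with the stated G'(x) identically.
A general antiderivative is \log{\left(x^{2} + \frac{4}{3} \right)} - \frac{\sin{\left(\frac{x}{2} \right)}}{2} + \frac{5 e^{- 2 x}}{2} + C.
The condition gives C = \frac{\sin{\left(\frac{1}{2} \right)}}{2} + \log{\left(\frac{7}{3} \right)} + 2 + \frac{5 e^{2}}{2} - (\frac{\sin{\left(\frac{1}{2} \right)}}{2} + \log{\left(\frac{7}{3} \right)} + \frac{5 e^{2}}{2}) = 2.
So G(x) = \frac{\left(2 e^{2 x} \log{\left(x^{2} + \frac{4}{3} \right)} - e^{2 x} \sin{\left(\frac{x}{2} \right)} + 4 e^{2 x} + 5\right) e^{- 2 x}}{2}.
Check: d/dx[\frac{\left(2 e^{2 x} \log{\left(x^{2} + \frac{4}{3} \right)} - e^{2 x} \sin{\left(\frac{x}{2} \right)} + 4 e^{2 x} + 5\right) e^{- 2 x}}{2}] = \frac{- 3 x^{2} e^{2 x} \cos{\left(\frac{x}{2} \right)} - 60 x^{2} + 24 x e^{2 x} - 4 e^{2 x} \cos{\left(\frac{x}{2} \right)} - 80}{12 x^{2} e^{2 x} + 16 e^{2 x}} = G'(x).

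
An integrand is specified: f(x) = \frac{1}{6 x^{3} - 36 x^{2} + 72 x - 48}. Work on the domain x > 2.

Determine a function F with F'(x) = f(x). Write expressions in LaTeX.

A first test for any F(x): its x-derivative must equal f(x) identically.
Check: d/dx[- \frac{1}{12 x^{2} - 48 x + 48}] = \frac{1}{6 x^{3} - 36 x^{2} + 72 x - 48} = f(x).

An antiderivative is F(x) = - \frac{1}{12 x^{2} - 48 x + 48}.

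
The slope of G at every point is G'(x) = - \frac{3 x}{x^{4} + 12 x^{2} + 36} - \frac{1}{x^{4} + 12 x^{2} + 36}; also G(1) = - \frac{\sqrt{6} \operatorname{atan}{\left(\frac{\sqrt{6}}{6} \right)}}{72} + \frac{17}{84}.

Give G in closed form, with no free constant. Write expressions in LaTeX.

G(x) = \frac{- 6 x - \sqrt{6} \left(x^{2} + 6\right) \operatorname{atan}{\left(\frac{\sqrt{6} x}{6} \right)} + 108}{72 \left(x^{2} + 6\right)}

Integrate term by term and add the pieces.
A general antiderivative is - \frac{x - 18}{12 x^{2} + 72} - \frac{\sqrt{6} \operatorname{atan}{\left(\frac{\sqrt{6} x}{6} \right)}}{72} + C.
The condition gives C = - \frac{\sqrt{6} \operatorname{atan}{\left(\frac{\sqrt{6}}{6} \right)}}{72} + \frac{17}{84} - (- \frac{\sqrt{6} \operatorname{atan}{\left(\frac{\sqrt{6}}{6} \right)}}{72} + \frac{17}{84}) = 0.
So G(x) = \frac{- 6 x - \sqrt{6} \left(x^{2} + 6\right) \operatorname{atan}{\left(\frac{\sqrt{6} x}{6} \right)} + 108}{72 \left(x^{2} + 6\right)}.
Check: d/dx[\frac{- 6 x - \sqrt{6} \left(x^{2} + 6\right) \operatorname{atan}{\left(\frac{\sqrt{6} x}{6} \right)} + 108}{72 \left(x^{2} + 6\right)}] = \frac{- 3 x - 1}{x^{4} + 12 x^{2} + 36}, which equals G'(x).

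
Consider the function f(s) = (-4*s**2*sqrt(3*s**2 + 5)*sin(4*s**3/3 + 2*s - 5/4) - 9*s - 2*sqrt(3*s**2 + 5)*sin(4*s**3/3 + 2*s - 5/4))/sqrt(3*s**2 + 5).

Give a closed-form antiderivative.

An antiderivative is F(s) = -3*sqrt(3*s**2 + 5) + cos(4*s**3/3 + 2*s - 5/4).

An antiderivative F(s) passes only if d/ds[F] lands on f(s) exactly.
Check: d/ds[-3*sqrt(3*s**2 + 5) + cos(4*s**3/3 + 2*s - 5/4)] = (-4*s**2*sqrt(3*s**2 + 5)*sin(4*s**3/3 + 2*s - 5/4) - 9*s - 2*sqrt(3*s**2 + 5)*sin(4*s**3/3 + 2*s - 5/4))/sqrt(3*s**2 + 5) = f(s).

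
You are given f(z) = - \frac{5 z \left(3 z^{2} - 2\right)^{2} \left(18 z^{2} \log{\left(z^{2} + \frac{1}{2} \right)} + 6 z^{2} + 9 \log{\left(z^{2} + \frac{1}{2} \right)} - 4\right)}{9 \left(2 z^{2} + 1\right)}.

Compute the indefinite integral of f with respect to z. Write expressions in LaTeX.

F(z) = - \frac{15 z^{6} \log{\left(z^{2} + \frac{1}{2} \right)}}{2} + 15 z^{4} \log{\left(z^{2} + \frac{1}{2} \right)} - 10 z^{2} \log{\left(z^{2} + \frac{1}{2} \right)} + \frac{20 \log{\left(z^{2} + \frac{1}{2} \right)}}{9} + C

Recognize the product-rule pattern: f = u'v + uv' with u = - \frac{20 \left(\frac{3 z^{2}}{2} - 1\right)^{3}}{9}, v = \log{\left(z^{2} + \frac{1}{2} \right)}, so integration by parts undoes it.
Check: d/dz[- \frac{15 z^{6} \log{\left(z^{2} + \frac{1}{2} \right)}}{2} + 15 z^{4} \log{\left(z^{2} + \frac{1}{2} \right)} - 10 z^{2} \log{\left(z^{2} + \frac{1}{2} \right)} + \frac{20 \log{\left(z^{2} + \frac{1}{2} \right)}}{9}] = \frac{- 810 z^{7} \log{\left(z^{2} + \frac{1}{2} \right)} - 270 z^{7} + 675 z^{5} \log{\left(z^{2} + \frac{1}{2} \right)} + 540 z^{5} + 180 z^{3} \log{\left(z^{2} + \frac{1}{2} \right)} - 360 z^{3} - 180 z \log{\left(z^{2} + \frac{1}{2} \right)} + 80 z}{18 z^{2} + 9}, which equals f(z).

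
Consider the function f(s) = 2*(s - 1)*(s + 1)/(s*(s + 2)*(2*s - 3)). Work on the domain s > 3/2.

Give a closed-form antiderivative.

The denominator factors as s*(s + 2)*(2*s - 3); partial fractions split f into directly integrable pieces: 10/(21*(2*s - 3)) + 3/(7*(s + 2)) + 1/(3*s).
Check: d/ds[(7*log(s) + 5*log(s - 3/2) + 9*log(s + 2))/21] = (2*s**2 - 2)/(2*s**3 + s**2 - 6*s), which equals f(s).

An antiderivative is F(s) = (7*log(s) + 5*log(s - 3/2) + 9*log(s + 2))/21.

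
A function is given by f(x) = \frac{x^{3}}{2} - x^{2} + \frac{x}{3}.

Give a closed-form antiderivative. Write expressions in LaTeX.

The integrand splits into summands that can be handled one at a time.
Check: d/dx[\frac{x^{4}}{8} - \frac{x^{3}}{3} + \frac{x^{2}}{6}] = \frac{x^{3}}{2} - x^{2} + \frac{x}{3} = f(x).

An antiderivative is F(x) = \frac{x^{4}}{8} - \frac{x^{3}}{3} + \frac{x^{2}}{6}.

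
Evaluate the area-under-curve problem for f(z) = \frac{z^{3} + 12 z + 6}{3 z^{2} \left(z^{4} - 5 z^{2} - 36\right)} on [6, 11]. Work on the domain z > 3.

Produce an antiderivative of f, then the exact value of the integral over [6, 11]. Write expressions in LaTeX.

Antiderivative: F(z) = \frac{- 156 z \log{\left(z \right)} + 46 z \log{\left(z - 3 \right)} + 38 z \log{\left(z + 3 \right)} + 36 z \log{\left(z^{2} + 4 \right)} + 27 z \operatorname{atan}{\left(\frac{z}{2} \right)} + 78}{1404 z}; value = - \frac{\log{\left(11 \right)}}{9} - \frac{\log{\left(40 \right)}}{39} - \frac{19 \log{\left(9 \right)}}{702} - \frac{23 \log{\left(3 \right)}}{702} - \frac{\operatorname{atan}{\left(3 \right)}}{52} - \frac{5}{1188} + \frac{\operatorname{atan}{\left(\frac{11}{2} \right)}}{52} + \frac{23 \log{\left(8 \right)}}{702} + \frac{19 \log{\left(14 \right)}}{702} + \frac{\log{\left(125 \right)}}{39} + \frac{\log{\left(6 \right)}}{9}

The denominator factors as 3 z^{2} \left(z - 3\right) \left(z + 3\right) \left(z^{2} + 4\right); partial fractions split f into directly integrable pieces: \frac{4 z + 3}{78 \left(z^{2} + 4\right)} + \frac{19}{702 \left(z + 3\right)} + \frac{23}{702 \left(z - 3\right)} - \frac{1}{9 z} - \frac{1}{18 z^{2}}.
F(z) = \frac{- 156 z \log{\left(z \right)} + 46 z \log{\left(z - 3 \right)} + 38 z \log{\left(z + 3 \right)} + 36 z \log{\left(z^{2} + 4 \right)} + 27 z \operatorname{atan}{\left(\frac{z}{2} \right)} + 78}{1404 z} is an antiderivative of f.
Check: d/dz[\frac{- 156 z \log{\left(z \right)} + 46 z \log{\left(z - 3 \right)} + 38 z \log{\left(z + 3 \right)} + 36 z \log{\left(z^{2} + 4 \right)} + 27 z \operatorname{atan}{\left(\frac{z}{2} \right)} + 78}{1404 z}] = \frac{z^{3} + 12 z + 6}{3 z^{6} - 15 z^{4} - 108 z^{2}}, which equals f(z).
F(11) = - \frac{\log{\left(11 \right)}}{9} + \frac{1}{198} + \frac{\operatorname{atan}{\left(\frac{11}{2} \right)}}{52} + \frac{23 \log{\left(8 \right)}}{702} + \frac{19 \log{\left(14 \right)}}{702} + \frac{\log{\left(125 \right)}}{39}; F(6) = - \frac{\log{\left(6 \right)}}{9} + \frac{1}{108} + \frac{\operatorname{atan}{\left(3 \right)}}{52} + \frac{23 \log{\left(3 \right)}}{702} + \frac{19 \log{\left(9 \right)}}{702} + \frac{\log{\left(40 \right)}}{39}.
Integral = F(11) - F(6) = - \frac{\log{\left(11 \right)}}{9} - \frac{\log{\left(40 \right)}}{39} - \frac{19 \log{\left(9 \right)}}{702} - \frac{23 \log{\left(3 \right)}}{702} - \frac{\operatorname{atan}{\left(3 \right)}}{52} - \frac{5}{1188} + \frac{\operatorname{atan}{\left(\frac{11}{2} \right)}}{52} + \frac{23 \log{\left(8 \right)}}{702} + \frac{19 \log{\left(14 \right)}}{702} + \frac{\log{\left(125 \right)}}{39} + \frac{\log{\left(6 \right)}}{9}.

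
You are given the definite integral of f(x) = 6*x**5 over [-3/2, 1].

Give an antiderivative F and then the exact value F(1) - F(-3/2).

Since d/dx undoes antidifferentiation here, F'(x) = f(x) is required of F(x).
F(x) = x**6 is an antiderivative of f.
Check: d/dx[x**6] = 6*x**5 = f(x).
F(1) = 1; F(-3/2) = 729/64.
Integral = F(1) - F(-3/2) = -665/64.

Antiderivative: F(x) = x**6; value = -665/64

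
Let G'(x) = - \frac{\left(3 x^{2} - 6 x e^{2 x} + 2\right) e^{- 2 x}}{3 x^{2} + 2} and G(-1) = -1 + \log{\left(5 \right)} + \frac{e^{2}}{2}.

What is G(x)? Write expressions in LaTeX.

A candidate passes only if d/dx[G] lands on the given G'(x) exactly.
A general antiderivative is \log{\left(3 x^{2} + 2 \right)} + \frac{e^{- 2 x}}{2} + C.
The condition gives C = -1 + \log{\left(5 \right)} + \frac{e^{2}}{2} - (\log{\left(5 \right)} + \frac{e^{2}}{2}) = -1.
So G(x) = \log{\left(3 x^{2} + 2 \right)} - 1 + \frac{e^{- 2 x}}{2}.
Check: d/dx[\log{\left(3 x^{2} + 2 \right)} - 1 + \frac{e^{- 2 x}}{2}] = \frac{- 3 x^{2} + 6 x e^{2 x} - 2}{3 x^{2} e^{2 x} + 2 e^{2 x}}, which equals G'(x).

G(x) = \log{\left(3 x^{2} + 2 \right)} - 1 + \frac{e^{- 2 x}}{2}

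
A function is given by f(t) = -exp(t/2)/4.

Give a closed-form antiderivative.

A candidate is checked by its d/dt: the result must match f(t).
Check: d/dt[-exp(t/2)/2] = -exp(t/2)/4 = f(t).

An antiderivative is F(t) = -exp(t/2)/2.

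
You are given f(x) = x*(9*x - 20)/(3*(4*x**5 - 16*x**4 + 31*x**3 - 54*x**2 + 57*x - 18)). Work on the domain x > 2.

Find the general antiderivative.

Factor the denominator (3*(x - 2)*(2*x - 3)*(2*x - 1)*(x**2 + 3)) and decompose: f = -(31*x + 74)/(273*(x**2 + 3)) - 31/(117*(2*x - 1)) + 13/(21*(2*x - 3)) - 4/(63*(x - 2)); each piece integrates to a log, atan, or power term.
Check: d/dx[-4*log(x - 2)/63 + 13*log(x - 3/2)/42 - 31*log(x - 1/2)/234 - 31*log(x**2 + 3)/546 - 74*sqrt(3)*atan(sqrt(3)*x/3)/819] = (9*x**2 - 20*x)/(12*x**5 - 48*x**4 + 93*x**3 - 162*x**2 + 171*x - 54), which equals f(x).

F(x) = -4*log(x - 2)/63 + 13*log(x - 3/2)/42 - 31*log(x - 1/2)/234 - 31*log(x**2 + 3)/546 - 74*sqrt(3)*atan(sqrt(3)*x/3)/819 + C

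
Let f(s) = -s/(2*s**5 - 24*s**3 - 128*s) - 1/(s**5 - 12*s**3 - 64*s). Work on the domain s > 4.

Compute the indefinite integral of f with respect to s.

The denominator factors as 2*s*(s - 4)*(s + 4)*(s**2 + 4); partial fractions split f into directly integrable pieces: -(s - 2)/(80*(s**2 + 4)) + 1/(640*(s + 4)) - 3/(640*(s - 4)) + 1/(64*s).
Check: d/ds[(10*log(s) - 3*log(s - 4) + log(s + 4) - 4*log(s**2 + 4) + 8*atan(s/2))/640] = (-s - 2)/(2*s**5 - 24*s**3 - 128*s), which equals f(s).

F(s) = (10*log(s) - 3*log(s - 4) + log(s + 4) - 4*log(s**2 + 4) + 8*atan(s/2))/640 + C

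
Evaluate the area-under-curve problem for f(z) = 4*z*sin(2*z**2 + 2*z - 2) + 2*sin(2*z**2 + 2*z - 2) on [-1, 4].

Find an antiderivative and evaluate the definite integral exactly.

Antiderivative: F(z) = -cos(2*z**2 + 2*z - 2); value = -cos(38) + cos(2)

The substitution u = 2*z**2 + 2*z - 2 works: f is exactly (dF/du)*(du/dz) for that inner function.
F(z) = -cos(2*z**2 + 2*z - 2) is an antiderivative of f.
Check: d/dz[-cos(2*z**2 + 2*z - 2)] = 4*z*sin(2*z**2 + 2*z - 2) + 2*sin(2*z**2 + 2*z - 2) = f(z).
F(4) = -cos(38); F(-1) = -cos(2).
Integral = F(4) - F(-1) = -cos(38) + cos(2).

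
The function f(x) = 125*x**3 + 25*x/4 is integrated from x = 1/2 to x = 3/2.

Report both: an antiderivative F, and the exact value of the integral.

Antiderivative: F(x) = 5*(20*x**2 + 1)**2/64; value = 325/2

f matches the chain-rule pattern g'(h)*h' with inner function h(x) = -5*x**2 - 1/4; substituting u = h(x) collapses the integral.
F(x) = 5*(20*x**2 + 1)**2/64 is an antiderivative of f.
Check: d/dx[5*(20*x**2 + 1)**2/64] = 125*x**3 + 25*x/4 = f(x).
F(3/2) = 2645/16; F(1/2) = 45/16.
Integral = F(3/2) - F(1/2) = 325/2.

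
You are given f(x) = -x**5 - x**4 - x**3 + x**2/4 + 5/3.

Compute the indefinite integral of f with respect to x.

F(x) = -x**6/6 - x**5/5 - x**4/4 + x**3/12 + 5*x/3 + C

The integrand splits into summands that can be handled one at a time.
Check: d/dx[-x**6/6 - x**5/5 - x**4/4 + x**3/12 + 5*x/3] = -x**5 - x**4 - x**3 + x**2/4 + 5/3 = f(x).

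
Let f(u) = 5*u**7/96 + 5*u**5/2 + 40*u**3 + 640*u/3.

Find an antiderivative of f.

The substitution w = -u**2/4 - 4 works: f is exactly (dF/dw)*(dw/du) for that inner function.
Check: d/du[5*(-u**2/4 - 4)**4/3] = 5*u**7/96 + 5*u**5/2 + 40*u**3 + 640*u/3 = f(u).

An antiderivative is F(u) = 5*(-u**2/4 - 4)**4/3.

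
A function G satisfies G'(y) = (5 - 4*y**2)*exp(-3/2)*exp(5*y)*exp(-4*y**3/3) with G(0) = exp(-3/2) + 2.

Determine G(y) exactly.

G'(y) matches the chain-rule pattern g'(h)*h' with inner function h(y) = -4*y**3/3 + 5*y - 3/2; substituting u = h(y) collapses the integral.
A general antiderivative is exp(-4*y**3/3 + 5*y - 3/2) + C.
The condition gives C = exp(-3/2) + 2 - (exp(-3/2)) = 2.
So G(y) = exp(-4*y**3/3 + 5*y - 3/2) + 2.
Check: d/dy[exp(-4*y**3/3 + 5*y - 3/2) + 2] = (5 - 4*y**2)*exp(-3/2)*exp(5*y)*exp(-4*y**3/3) = G'(y).

G(y) = exp(-4*y**3/3 + 5*y - 3/2) + 2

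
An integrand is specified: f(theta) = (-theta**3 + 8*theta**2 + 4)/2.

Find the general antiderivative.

Since d/dtheta undoes antidifferentiation here, F'(theta) = f(theta) is required of F(theta).
Check: d/dtheta[theta*(-3*theta**3 + 32*theta**2 + 48)/24] = -theta**3/2 + 4*theta**2 + 2, which equals f(theta).

F(theta) = theta*(-3*theta**3 + 32*theta**2 + 48)/24 + C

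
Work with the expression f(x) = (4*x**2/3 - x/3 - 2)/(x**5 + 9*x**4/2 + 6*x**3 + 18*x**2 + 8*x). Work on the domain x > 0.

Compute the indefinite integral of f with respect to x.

F(x) = (-1785*log(x) + 1440*log(x + 1/2) + 527*log(x + 4) - 91*log(x**2 + 4) + 1414*atan(x/2))/7140 + C

The denominator factors as 3*x*(x + 4)*(2*x + 1)*(x**2 + 4); partial fractions split f into directly integrable pieces: -(13*x - 202)/(510*(x**2 + 4)) + 48/(119*(2*x + 1)) + 31/(420*(x + 4)) - 1/(4*x).
Check: d/dx[(-1785*log(x) + 1440*log(x + 1/2) + 527*log(x + 4) - 91*log(x**2 + 4) + 1414*atan(x/2))/7140] = (8*x**2 - 2*x - 12)/(6*x**5 + 27*x**4 + 36*x**3 + 108*x**2 + 48*x), which equals f(x).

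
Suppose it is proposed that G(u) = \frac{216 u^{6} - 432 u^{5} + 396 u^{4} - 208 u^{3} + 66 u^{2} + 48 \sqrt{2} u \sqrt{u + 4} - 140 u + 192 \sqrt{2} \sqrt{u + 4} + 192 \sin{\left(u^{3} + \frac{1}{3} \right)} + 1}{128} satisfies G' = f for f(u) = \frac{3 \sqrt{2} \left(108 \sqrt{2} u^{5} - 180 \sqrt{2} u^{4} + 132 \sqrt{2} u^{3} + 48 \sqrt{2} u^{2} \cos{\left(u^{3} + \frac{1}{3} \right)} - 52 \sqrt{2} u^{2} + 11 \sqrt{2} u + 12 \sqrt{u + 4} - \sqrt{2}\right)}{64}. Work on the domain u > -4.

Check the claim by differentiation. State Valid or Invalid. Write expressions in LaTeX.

d/du[G] = \frac{324 u^{5} \sqrt{u + 4} - 540 u^{4} \sqrt{u + 4} + 396 u^{3} \sqrt{u + 4} + 144 u^{2} \sqrt{u + 4} \cos{\left(u^{3} + \frac{1}{3} \right)} - 156 u^{2} \sqrt{u + 4} + 33 u \sqrt{u + 4} + 18 \sqrt{2} u - 35 \sqrt{u + 4} + 72 \sqrt{2}}{32 \sqrt{u + 4}}
d/du[G] - f(u) = -1 != 0.

Invalid: d/du[G] - f = -1, which is not 0.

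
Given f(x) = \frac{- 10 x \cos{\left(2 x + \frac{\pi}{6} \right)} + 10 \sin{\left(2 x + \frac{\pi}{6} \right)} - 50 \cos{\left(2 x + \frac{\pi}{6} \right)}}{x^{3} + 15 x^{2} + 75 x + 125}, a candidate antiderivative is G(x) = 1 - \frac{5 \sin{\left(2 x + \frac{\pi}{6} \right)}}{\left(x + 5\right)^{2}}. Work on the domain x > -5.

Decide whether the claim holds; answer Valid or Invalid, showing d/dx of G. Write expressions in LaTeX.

Valid. The derivative of G reproduces f.

d/dx[G] = \frac{- 10 x \cos{\left(2 x + \frac{\pi}{6} \right)} + 10 \sin{\left(2 x + \frac{\pi}{6} \right)} - 50 \cos{\left(2 x + \frac{\pi}{6} \right)}}{x^{3} + 15 x^{2} + 75 x + 125}
This equals f(x) exactly, so the claim holds.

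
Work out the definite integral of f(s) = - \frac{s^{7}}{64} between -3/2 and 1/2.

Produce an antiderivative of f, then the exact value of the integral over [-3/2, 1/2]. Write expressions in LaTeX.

A first test for any F(s): its s-derivative must equal f(s) identically.
F(s) = - \frac{s^{8}}{512} is an antiderivative of f.
Check: d/ds[- \frac{s^{8}}{512}] = - \frac{s^{7}}{64} = f(s).
F(1/2) = - \frac{1}{131072}; F(-3/2) = - \frac{6561}{131072}.
Integral = F(1/2) - F(-3/2) = \frac{205}{4096}.

Antiderivative: F(s) = - \frac{s^{8}}{512}; value = \frac{205}{4096}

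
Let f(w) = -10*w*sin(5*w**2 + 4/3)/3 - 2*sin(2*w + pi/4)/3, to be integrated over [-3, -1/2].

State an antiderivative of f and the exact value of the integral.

Antiderivative: F(w) = cos(2*w + pi/4)/3 + cos(5*w**2 + 4/3)/3; value = cos(31/12)/3 - sin(pi/4 + 6)/3 - cos(139/3)/3 + sin(pi/4 + 1)/3

The integrand splits into summands that can be handled one at a time.
F(w) = cos(2*w + pi/4)/3 + cos(5*w**2 + 4/3)/3 is an antiderivative of f.
Check: d/dw[cos(2*w + pi/4)/3 + cos(5*w**2 + 4/3)/3] = -10*w*sin(5*w**2 + 4/3)/3 - 2*sin(2*w + pi/4)/3 = f(w).
F(-1/2) = cos(31/12)/3 + sin(pi/4 + 1)/3; F(-3) = cos(139/3)/3 + sin(pi/4 + 6)/3.
Integral = F(-1/2) - F(-3) = cos(31/12)/3 - sin(pi/4 + 6)/3 - cos(139/3)/3 + sin(pi/4 + 1)/3.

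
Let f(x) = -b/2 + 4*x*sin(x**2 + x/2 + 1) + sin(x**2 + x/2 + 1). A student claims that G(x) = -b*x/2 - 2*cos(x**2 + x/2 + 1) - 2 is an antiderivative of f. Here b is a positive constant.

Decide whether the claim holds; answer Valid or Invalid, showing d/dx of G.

d/dx[G] = -b/2 + 4*x*sin(x**2 + x/2 + 1) + sin(x**2 + x/2 + 1)
This equals f(x) exactly, so the claim holds.

Valid. The derivative of G reproduces f.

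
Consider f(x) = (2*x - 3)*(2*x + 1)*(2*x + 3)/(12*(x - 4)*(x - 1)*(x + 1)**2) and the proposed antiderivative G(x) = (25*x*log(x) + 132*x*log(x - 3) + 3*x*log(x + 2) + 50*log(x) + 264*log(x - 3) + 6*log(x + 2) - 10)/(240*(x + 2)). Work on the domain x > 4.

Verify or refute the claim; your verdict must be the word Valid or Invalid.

d/dx[G] = (8*x**3 + 28*x**2 + 14*x - 15)/(12*x**4 + 12*x**3 - 96*x**2 - 144*x)
d/dx[G] - f(x) = (-8*x**6 - 32*x**5 - 18*x**4 + 4*x**3 - 59*x**2 - 97*x - 60)/(12*x**8 - 24*x**7 - 192*x**6 + 120*x**5 + 996*x**4 + 480*x**3 - 816*x**2 - 576*x) != 0.

Invalid: d/dx[G] - f = (-8*x**6 - 32*x**5 - 18*x**4 + 4*x**3 - 59*x**2 - 97*x - 60)/(12*x**8 - 24*x**7 - 192*x**6 + 120*x**5 + 996*x**4 + 480*x**3 - 816*x**2 - 576*x), which is not 0.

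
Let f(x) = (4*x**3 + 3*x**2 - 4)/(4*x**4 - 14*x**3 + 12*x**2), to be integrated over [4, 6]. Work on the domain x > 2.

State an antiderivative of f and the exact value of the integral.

The denominator factors as 2*x**2*(x - 2)*(2*x - 3); partial fractions split f into directly integrable pieces: -65/(9*(2*x - 3)) + 5/(x - 2) - 7/(18*x) - 1/(3*x**2).
F(x) = -7*log(x)/18 + 5*log(x - 2) - 65*log(x - 3/2)/18 + 1/(3*x) is an antiderivative of f.
Check: d/dx[-7*log(x)/18 + 5*log(x - 2) - 65*log(x - 3/2)/18 + 1/(3*x)] = (4*x**3 + 3*x**2 - 4)/(4*x**4 - 14*x**3 + 12*x**2) = f(x).
F(6) = -65*log(9/2)/18 - 7*log(6)/18 + 1/18 + 5*log(4); F(4) = -65*log(5/2)/18 - 7*log(4)/18 + 1/12 + 5*log(2).
Integral = F(6) - F(4) = -65*log(9/2)/18 - 5*log(2) - 7*log(6)/18 - 1/36 + 65*log(5/2)/18 + 97*log(4)/18.

Antiderivative: F(x) = -7*log(x)/18 + 5*log(x - 2) - 65*log(x - 3/2)/18 + 1/(3*x); value = -65*log(9/2)/18 - 5*log(2) - 7*log(6)/18 - 1/36 + 65*log(5/2)/18 + 97*log(4)/18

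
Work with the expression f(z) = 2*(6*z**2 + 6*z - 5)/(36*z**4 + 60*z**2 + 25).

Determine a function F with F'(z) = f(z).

An antiderivative is F(z) = -2*z/(6*z**2 + 5) - 1/(6*z**2 + 5).

Recognize the product-rule pattern: f = u'v + uv' with u = 1/(2*z**2 + 5/3), v = -2*z/3 - 1/3, so integration by parts undoes it.
Check: d/dz[-2*z/(6*z**2 + 5) - 1/(6*z**2 + 5)] = (12*z**2 + 12*z - 10)/(36*z**4 + 60*z**2 + 25), which equals f(z).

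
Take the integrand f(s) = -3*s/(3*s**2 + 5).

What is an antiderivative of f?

f matches the chain-rule pattern g'(h)*h' with inner function h(s) = 3*s**2/2 + 5/2; substituting u = h(s) collapses the integral.
Check: d/ds[-log(3*s**2 + 5)/2] = -3*s/(3*s**2 + 5) = f(s).

An antiderivative is F(s) = -log(3*s**2 + 5)/2.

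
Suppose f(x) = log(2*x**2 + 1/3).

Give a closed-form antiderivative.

An antiderivative is F(x) = (3*x*log(2*x**2 + 1/3) - 6*x + sqrt(6)*atan(sqrt(6)*x))/3.

A first test for any F(x): its x-derivative must equal f(x) identically.
Check: d/dx[(3*x*log(2*x**2 + 1/3) - 6*x + sqrt(6)*atan(sqrt(6)*x))/3] = log(2*x**2 + 1/3) = f(x).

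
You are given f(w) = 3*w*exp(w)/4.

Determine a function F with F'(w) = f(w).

An antiderivative is F(w) = 3*w*exp(w)/4 - 3*exp(w)/4.

f has the shape u'v + uv' for u = 3*w/4 - 3/4 and v = exp(w) — it is the derivative of the product u*v.
Check: d/dw[3*w*exp(w)/4 - 3*exp(w)/4] = 3*w*exp(w)/4 = f(w).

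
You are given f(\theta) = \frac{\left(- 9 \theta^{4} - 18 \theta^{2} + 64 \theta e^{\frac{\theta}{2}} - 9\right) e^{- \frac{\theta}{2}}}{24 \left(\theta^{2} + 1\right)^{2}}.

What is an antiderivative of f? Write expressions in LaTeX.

Since d/d\theta undoes antidifferentiation here, F'(\theta) = f(\theta) is required of F(\theta).
Check: d/d\theta[\frac{3 e^{- \frac{\theta}{2}}}{4} - \frac{2}{\frac{3 \theta^{2}}{2} + \frac{3}{2}}] = \frac{- 9 \theta^{4} - 18 \theta^{2} + 64 \theta e^{\frac{\theta}{2}} - 9}{24 \theta^{4} e^{\frac{\theta}{2}} + 48 \theta^{2} e^{\frac{\theta}{2}} + 24 e^{\frac{\theta}{2}}}, which equals f(\theta).

An antiderivative is F(\theta) = \frac{3 e^{- \frac{\theta}{2}}}{4} - \frac{2}{\frac{3 \theta^{2}}{2} + \frac{3}{2}}.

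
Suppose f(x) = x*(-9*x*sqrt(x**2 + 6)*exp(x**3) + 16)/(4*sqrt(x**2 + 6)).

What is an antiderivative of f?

An antiderivative F(x) passes only if d/dx[F] lands on f(x) exactly.
Check: d/dx[-(-16*sqrt(x**2 + 6) + 3*exp(x**3))/4] = (-9*x**2*sqrt(x**2 + 6)*exp(x**3) + 16*x)/(4*sqrt(x**2 + 6)), which equals f(x).

An antiderivative is F(x) = -(-16*sqrt(x**2 + 6) + 3*exp(x**3))/4.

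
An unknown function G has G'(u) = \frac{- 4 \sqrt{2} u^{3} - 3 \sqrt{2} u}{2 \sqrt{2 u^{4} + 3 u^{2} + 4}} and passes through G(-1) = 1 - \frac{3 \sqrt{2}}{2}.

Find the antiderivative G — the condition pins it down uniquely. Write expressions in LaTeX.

G'(u) matches the chain-rule pattern g'(h)*h' with inner function h(u) = u^{4} + \frac{3 u^{2}}{2} + 2; substituting w = h(u) collapses the integral.
A general antiderivative is - \sqrt{u^{4} + \frac{3 u^{2}}{2} + 2} + C.
The condition gives C = 1 - \frac{3 \sqrt{2}}{2} - (- \frac{3 \sqrt{2}}{2}) = 1.
So G(u) = 1 - \sqrt{u^{4} + \frac{3 u^{2}}{2} + 2}.
Check: d/du[1 - \sqrt{u^{4} + \frac{3 u^{2}}{2} + 2}] = \frac{- 4 \sqrt{2} u^{3} - 3 \sqrt{2} u}{2 \sqrt{2 u^{4} + 3 u^{2} + 4}} = G'(u).

G(u) = 1 - \sqrt{u^{4} + \frac{3 u^{2}}{2} + 2}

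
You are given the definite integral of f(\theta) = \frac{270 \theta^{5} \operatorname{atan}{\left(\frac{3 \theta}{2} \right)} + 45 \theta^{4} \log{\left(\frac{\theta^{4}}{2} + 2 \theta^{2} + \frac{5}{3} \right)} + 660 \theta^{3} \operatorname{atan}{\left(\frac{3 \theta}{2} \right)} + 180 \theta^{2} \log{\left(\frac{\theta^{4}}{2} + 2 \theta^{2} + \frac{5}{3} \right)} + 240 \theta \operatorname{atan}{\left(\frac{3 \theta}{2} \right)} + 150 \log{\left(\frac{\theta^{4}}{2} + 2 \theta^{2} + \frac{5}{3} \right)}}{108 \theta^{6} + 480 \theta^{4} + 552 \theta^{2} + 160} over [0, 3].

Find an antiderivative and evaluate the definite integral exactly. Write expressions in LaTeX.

f has the shape u'v + uv' for u = \frac{5 \operatorname{atan}{\left(\frac{3 \theta}{2} \right)}}{8} and v = \log{\left(\frac{\theta^{4}}{2} + 2 \theta^{2} + \frac{5}{3} \right)} — it is the derivative of the product u*v.
F(\theta) = \frac{5 \log{\left(\frac{\theta^{4}}{2} + 2 \theta^{2} + \frac{5}{3} \right)} \operatorname{atan}{\left(\frac{3 \theta}{2} \right)}}{8} is an antiderivative of f.
Check: d/d\theta[\frac{5 \log{\left(\frac{\theta^{4}}{2} + 2 \theta^{2} + \frac{5}{3} \right)} \operatorname{atan}{\left(\frac{3 \theta}{2} \right)}}{8}] = \frac{270 \theta^{5} \operatorname{atan}{\left(\frac{3 \theta}{2} \right)} + 45 \theta^{4} \log{\left(\frac{\theta^{4}}{2} + 2 \theta^{2} + \frac{5}{3} \right)} + 660 \theta^{3} \operatorname{atan}{\left(\frac{3 \theta}{2} \right)} + 180 \theta^{2} \log{\left(\frac{\theta^{4}}{2} + 2 \theta^{2} + \frac{5}{3} \right)} + 240 \theta \operatorname{atan}{\left(\frac{3 \theta}{2} \right)} + 150 \log{\left(\frac{\theta^{4}}{2} + 2 \theta^{2} + \frac{5}{3} \right)}}{108 \theta^{6} + 480 \theta^{4} + 552 \theta^{2} + 160} = f(\theta).
F(3) = \frac{5 \log{\left(\frac{361}{6} \right)} \operatorname{atan}{\left(\frac{9}{2} \right)}}{8}; F(0) = 0.
Integral = F(3) - F(0) = \frac{5 \log{\left(\frac{361}{6} \right)} \operatorname{atan}{\left(\frac{9}{2} \right)}}{8}.

Antiderivative: F(\theta) = \frac{5 \log{\left(\frac{\theta^{4}}{2} + 2 \theta^{2} + \frac{5}{3} \right)} \operatorname{atan}{\left(\frac{3 \theta}{2} \right)}}{8}; value = \frac{5 \log{\left(\frac{361}{6} \right)} \operatorname{atan}{\left(\frac{9}{2} \right)}}{8}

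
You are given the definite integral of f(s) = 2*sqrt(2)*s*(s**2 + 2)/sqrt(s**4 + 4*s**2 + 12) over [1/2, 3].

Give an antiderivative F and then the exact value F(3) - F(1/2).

Antiderivative: F(s) = sqrt(2)*sqrt(s**4 + 4*s**2 + 12); value = -sqrt(418)/4 + sqrt(258)

f matches the chain-rule pattern g'(h)*h' with inner function h(s) = s**4/2 + 2*s**2 + 6; substituting u = h(s) collapses the integral.
F(s) = sqrt(2)*sqrt(s**4 + 4*s**2 + 12) is an antiderivative of f.
Check: d/ds[sqrt(2)*sqrt(s**4 + 4*s**2 + 12)] = (2*sqrt(2)*s**3 + 4*sqrt(2)*s)/sqrt(s**4 + 4*s**2 + 12), which equals f(s).
F(3) = sqrt(258); F(1/2) = sqrt(418)/4.
Integral = F(3) - F(1/2) = -sqrt(418)/4 + sqrt(258).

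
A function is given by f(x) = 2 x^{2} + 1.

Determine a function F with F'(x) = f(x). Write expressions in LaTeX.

Recover f(x) by differentiating a candidate F(x); any mismatch rules it out.
Check: d/dx[\frac{x \left(2 x^{2} + 3\right)}{3}] = 2 x^{2} + 1 = f(x).

An antiderivative is F(x) = \frac{x \left(2 x^{2} + 3\right)}{3}.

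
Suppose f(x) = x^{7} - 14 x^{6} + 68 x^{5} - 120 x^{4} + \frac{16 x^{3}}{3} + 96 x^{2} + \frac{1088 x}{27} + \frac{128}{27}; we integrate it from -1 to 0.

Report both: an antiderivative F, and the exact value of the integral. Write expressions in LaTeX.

Antiderivative: F(x) = 2 \left(- \frac{x^{2}}{2} + 2 x + \frac{2}{3}\right)^{4}; value = - \frac{4795}{216}

The substitution u = - \frac{x^{2}}{2} + 2 x + \frac{2}{3} works: f is exactly (dF/du)*(du/dx) for that inner function.
F(x) = 2 \left(- \frac{x^{2}}{2} + 2 x + \frac{2}{3}\right)^{4} is an antiderivative of f.
Check: d/dx[2 \left(- \frac{x^{2}}{2} + 2 x + \frac{2}{3}\right)^{4}] = x^{7} - 14 x^{6} + 68 x^{5} - 120 x^{4} + \frac{16 x^{3}}{3} + 96 x^{2} + \frac{1088 x}{27} + \frac{128}{27} = f(x).
F(0) = \frac{32}{81}; F(-1) = \frac{14641}{648}.
Integral = F(0) - F(-1) = - \frac{4795}{216}.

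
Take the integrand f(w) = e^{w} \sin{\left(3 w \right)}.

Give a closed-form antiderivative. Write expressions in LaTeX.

Any candidate F(w) must reproduce f(w) exactly when differentiated.
Check: d/dw[- \frac{\left(- \sin{\left(3 w \right)} + 3 \cos{\left(3 w \right)}\right) e^{w}}{10}] = e^{w} \sin{\left(3 w \right)} = f(w).

An antiderivative is F(w) = - \frac{\left(- \sin{\left(3 w \right)} + 3 \cos{\left(3 w \right)}\right) e^{w}}{10}.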